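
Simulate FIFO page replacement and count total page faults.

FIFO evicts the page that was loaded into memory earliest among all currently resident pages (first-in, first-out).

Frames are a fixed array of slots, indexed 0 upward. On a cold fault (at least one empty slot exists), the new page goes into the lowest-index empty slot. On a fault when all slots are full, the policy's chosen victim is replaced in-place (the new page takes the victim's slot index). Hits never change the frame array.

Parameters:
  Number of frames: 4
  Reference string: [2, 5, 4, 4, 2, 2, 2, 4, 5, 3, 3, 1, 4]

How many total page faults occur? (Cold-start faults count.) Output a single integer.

Step 0: ref 2 → FAULT, frames=[2,-,-,-]
Step 1: ref 5 → FAULT, frames=[2,5,-,-]
Step 2: ref 4 → FAULT, frames=[2,5,4,-]
Step 3: ref 4 → HIT, frames=[2,5,4,-]
Step 4: ref 2 → HIT, frames=[2,5,4,-]
Step 5: ref 2 → HIT, frames=[2,5,4,-]
Step 6: ref 2 → HIT, frames=[2,5,4,-]
Step 7: ref 4 → HIT, frames=[2,5,4,-]
Step 8: ref 5 → HIT, frames=[2,5,4,-]
Step 9: ref 3 → FAULT, frames=[2,5,4,3]
Step 10: ref 3 → HIT, frames=[2,5,4,3]
Step 11: ref 1 → FAULT (evict 2), frames=[1,5,4,3]
Step 12: ref 4 → HIT, frames=[1,5,4,3]
Total faults: 5

Answer: 5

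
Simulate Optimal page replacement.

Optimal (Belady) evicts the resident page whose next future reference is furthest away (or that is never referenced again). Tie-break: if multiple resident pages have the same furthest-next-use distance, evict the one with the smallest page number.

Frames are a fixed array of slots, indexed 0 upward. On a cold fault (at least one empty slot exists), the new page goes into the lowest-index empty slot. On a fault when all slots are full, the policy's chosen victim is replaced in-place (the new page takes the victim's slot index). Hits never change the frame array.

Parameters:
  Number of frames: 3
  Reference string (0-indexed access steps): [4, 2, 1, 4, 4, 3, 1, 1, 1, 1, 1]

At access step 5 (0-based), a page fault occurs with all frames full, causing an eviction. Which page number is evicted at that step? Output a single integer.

Answer: 2

Derivation:
Step 0: ref 4 -> FAULT, frames=[4,-,-]
Step 1: ref 2 -> FAULT, frames=[4,2,-]
Step 2: ref 1 -> FAULT, frames=[4,2,1]
Step 3: ref 4 -> HIT, frames=[4,2,1]
Step 4: ref 4 -> HIT, frames=[4,2,1]
Step 5: ref 3 -> FAULT, evict 2, frames=[4,3,1]
At step 5: evicted page 2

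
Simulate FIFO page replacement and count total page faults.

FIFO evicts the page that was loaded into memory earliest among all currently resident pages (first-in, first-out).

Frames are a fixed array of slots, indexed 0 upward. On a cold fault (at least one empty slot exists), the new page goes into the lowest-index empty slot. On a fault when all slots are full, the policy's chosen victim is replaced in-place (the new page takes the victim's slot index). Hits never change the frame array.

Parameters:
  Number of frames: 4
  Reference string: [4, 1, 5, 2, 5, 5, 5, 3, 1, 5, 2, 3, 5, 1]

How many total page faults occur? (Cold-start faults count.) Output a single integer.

Answer: 5

Derivation:
Step 0: ref 4 → FAULT, frames=[4,-,-,-]
Step 1: ref 1 → FAULT, frames=[4,1,-,-]
Step 2: ref 5 → FAULT, frames=[4,1,5,-]
Step 3: ref 2 → FAULT, frames=[4,1,5,2]
Step 4: ref 5 → HIT, frames=[4,1,5,2]
Step 5: ref 5 → HIT, frames=[4,1,5,2]
Step 6: ref 5 → HIT, frames=[4,1,5,2]
Step 7: ref 3 → FAULT (evict 4), frames=[3,1,5,2]
Step 8: ref 1 → HIT, frames=[3,1,5,2]
Step 9: ref 5 → HIT, frames=[3,1,5,2]
Step 10: ref 2 → HIT, frames=[3,1,5,2]
Step 11: ref 3 → HIT, frames=[3,1,5,2]
Step 12: ref 5 → HIT, frames=[3,1,5,2]
Step 13: ref 1 → HIT, frames=[3,1,5,2]
Total faults: 5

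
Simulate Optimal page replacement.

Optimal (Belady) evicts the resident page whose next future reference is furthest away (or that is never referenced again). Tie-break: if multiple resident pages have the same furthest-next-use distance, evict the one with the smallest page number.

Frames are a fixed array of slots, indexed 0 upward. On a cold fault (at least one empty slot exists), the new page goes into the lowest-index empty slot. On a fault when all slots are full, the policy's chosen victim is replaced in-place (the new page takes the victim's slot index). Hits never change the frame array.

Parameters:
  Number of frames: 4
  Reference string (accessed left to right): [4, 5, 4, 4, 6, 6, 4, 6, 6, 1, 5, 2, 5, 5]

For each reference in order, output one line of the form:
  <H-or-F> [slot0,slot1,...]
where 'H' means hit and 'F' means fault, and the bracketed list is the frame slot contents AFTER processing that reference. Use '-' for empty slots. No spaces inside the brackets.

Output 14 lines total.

F [4,-,-,-]
F [4,5,-,-]
H [4,5,-,-]
H [4,5,-,-]
F [4,5,6,-]
H [4,5,6,-]
H [4,5,6,-]
H [4,5,6,-]
H [4,5,6,-]
F [4,5,6,1]
H [4,5,6,1]
F [4,5,6,2]
H [4,5,6,2]
H [4,5,6,2]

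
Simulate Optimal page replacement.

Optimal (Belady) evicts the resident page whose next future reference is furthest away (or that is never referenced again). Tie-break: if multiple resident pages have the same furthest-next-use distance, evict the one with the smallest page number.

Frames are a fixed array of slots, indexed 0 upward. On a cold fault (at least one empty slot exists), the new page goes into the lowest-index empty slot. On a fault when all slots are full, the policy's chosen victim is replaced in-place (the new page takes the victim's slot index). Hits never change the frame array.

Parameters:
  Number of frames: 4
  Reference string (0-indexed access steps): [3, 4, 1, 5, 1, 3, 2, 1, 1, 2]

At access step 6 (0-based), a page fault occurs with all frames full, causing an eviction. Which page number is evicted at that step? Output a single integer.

Step 0: ref 3 -> FAULT, frames=[3,-,-,-]
Step 1: ref 4 -> FAULT, frames=[3,4,-,-]
Step 2: ref 1 -> FAULT, frames=[3,4,1,-]
Step 3: ref 5 -> FAULT, frames=[3,4,1,5]
Step 4: ref 1 -> HIT, frames=[3,4,1,5]
Step 5: ref 3 -> HIT, frames=[3,4,1,5]
Step 6: ref 2 -> FAULT, evict 3, frames=[2,4,1,5]
At step 6: evicted page 3

Answer: 3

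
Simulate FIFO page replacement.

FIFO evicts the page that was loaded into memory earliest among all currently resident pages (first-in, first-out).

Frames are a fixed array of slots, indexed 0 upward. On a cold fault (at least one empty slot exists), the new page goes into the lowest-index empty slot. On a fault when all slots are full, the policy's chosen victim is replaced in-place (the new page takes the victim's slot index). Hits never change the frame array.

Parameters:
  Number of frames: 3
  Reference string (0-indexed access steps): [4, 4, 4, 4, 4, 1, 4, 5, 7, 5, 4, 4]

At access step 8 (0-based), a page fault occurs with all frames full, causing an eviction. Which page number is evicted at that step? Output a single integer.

Answer: 4

Derivation:
Step 0: ref 4 -> FAULT, frames=[4,-,-]
Step 1: ref 4 -> HIT, frames=[4,-,-]
Step 2: ref 4 -> HIT, frames=[4,-,-]
Step 3: ref 4 -> HIT, frames=[4,-,-]
Step 4: ref 4 -> HIT, frames=[4,-,-]
Step 5: ref 1 -> FAULT, frames=[4,1,-]
Step 6: ref 4 -> HIT, frames=[4,1,-]
Step 7: ref 5 -> FAULT, frames=[4,1,5]
Step 8: ref 7 -> FAULT, evict 4, frames=[7,1,5]
At step 8: evicted page 4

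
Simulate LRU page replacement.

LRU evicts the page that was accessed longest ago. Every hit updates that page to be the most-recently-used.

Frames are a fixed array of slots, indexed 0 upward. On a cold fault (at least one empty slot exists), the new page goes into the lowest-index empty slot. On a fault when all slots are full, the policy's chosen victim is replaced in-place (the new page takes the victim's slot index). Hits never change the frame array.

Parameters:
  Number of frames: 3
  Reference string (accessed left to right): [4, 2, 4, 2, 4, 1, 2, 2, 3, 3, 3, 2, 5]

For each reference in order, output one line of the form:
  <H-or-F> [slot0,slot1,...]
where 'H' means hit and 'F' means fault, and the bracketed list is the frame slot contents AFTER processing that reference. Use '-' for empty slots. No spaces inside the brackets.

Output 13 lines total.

F [4,-,-]
F [4,2,-]
H [4,2,-]
H [4,2,-]
H [4,2,-]
F [4,2,1]
H [4,2,1]
H [4,2,1]
F [3,2,1]
H [3,2,1]
H [3,2,1]
H [3,2,1]
F [3,2,5]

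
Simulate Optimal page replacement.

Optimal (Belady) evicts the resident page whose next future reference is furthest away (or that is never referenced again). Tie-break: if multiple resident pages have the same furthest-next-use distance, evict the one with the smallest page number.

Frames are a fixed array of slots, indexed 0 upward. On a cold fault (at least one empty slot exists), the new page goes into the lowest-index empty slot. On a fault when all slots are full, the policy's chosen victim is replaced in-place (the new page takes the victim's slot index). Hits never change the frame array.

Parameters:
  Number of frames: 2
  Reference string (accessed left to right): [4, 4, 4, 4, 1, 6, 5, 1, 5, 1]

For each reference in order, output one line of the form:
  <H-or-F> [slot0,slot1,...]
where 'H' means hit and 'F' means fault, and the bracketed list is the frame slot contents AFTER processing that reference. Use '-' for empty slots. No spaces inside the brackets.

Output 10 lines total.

F [4,-]
H [4,-]
H [4,-]
H [4,-]
F [4,1]
F [6,1]
F [5,1]
H [5,1]
H [5,1]
H [5,1]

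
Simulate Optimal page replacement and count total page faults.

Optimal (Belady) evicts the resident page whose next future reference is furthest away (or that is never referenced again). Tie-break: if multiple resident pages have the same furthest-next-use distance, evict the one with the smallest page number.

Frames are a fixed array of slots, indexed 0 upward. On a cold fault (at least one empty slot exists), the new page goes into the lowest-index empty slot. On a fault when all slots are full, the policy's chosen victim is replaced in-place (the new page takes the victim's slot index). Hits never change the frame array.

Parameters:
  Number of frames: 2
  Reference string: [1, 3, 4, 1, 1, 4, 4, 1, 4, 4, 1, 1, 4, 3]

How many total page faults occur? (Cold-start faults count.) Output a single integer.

Step 0: ref 1 → FAULT, frames=[1,-]
Step 1: ref 3 → FAULT, frames=[1,3]
Step 2: ref 4 → FAULT (evict 3), frames=[1,4]
Step 3: ref 1 → HIT, frames=[1,4]
Step 4: ref 1 → HIT, frames=[1,4]
Step 5: ref 4 → HIT, frames=[1,4]
Step 6: ref 4 → HIT, frames=[1,4]
Step 7: ref 1 → HIT, frames=[1,4]
Step 8: ref 4 → HIT, frames=[1,4]
Step 9: ref 4 → HIT, frames=[1,4]
Step 10: ref 1 → HIT, frames=[1,4]
Step 11: ref 1 → HIT, frames=[1,4]
Step 12: ref 4 → HIT, frames=[1,4]
Step 13: ref 3 → FAULT (evict 1), frames=[3,4]
Total faults: 4

Answer: 4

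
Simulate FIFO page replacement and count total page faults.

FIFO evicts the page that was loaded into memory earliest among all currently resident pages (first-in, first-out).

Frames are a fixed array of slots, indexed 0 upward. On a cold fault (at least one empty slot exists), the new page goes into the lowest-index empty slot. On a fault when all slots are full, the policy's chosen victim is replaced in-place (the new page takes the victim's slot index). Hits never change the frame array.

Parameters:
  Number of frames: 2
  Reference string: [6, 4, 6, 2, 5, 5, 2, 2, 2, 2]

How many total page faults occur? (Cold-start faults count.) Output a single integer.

Step 0: ref 6 → FAULT, frames=[6,-]
Step 1: ref 4 → FAULT, frames=[6,4]
Step 2: ref 6 → HIT, frames=[6,4]
Step 3: ref 2 → FAULT (evict 6), frames=[2,4]
Step 4: ref 5 → FAULT (evict 4), frames=[2,5]
Step 5: ref 5 → HIT, frames=[2,5]
Step 6: ref 2 → HIT, frames=[2,5]
Step 7: ref 2 → HIT, frames=[2,5]
Step 8: ref 2 → HIT, frames=[2,5]
Step 9: ref 2 → HIT, frames=[2,5]
Total faults: 4

Answer: 4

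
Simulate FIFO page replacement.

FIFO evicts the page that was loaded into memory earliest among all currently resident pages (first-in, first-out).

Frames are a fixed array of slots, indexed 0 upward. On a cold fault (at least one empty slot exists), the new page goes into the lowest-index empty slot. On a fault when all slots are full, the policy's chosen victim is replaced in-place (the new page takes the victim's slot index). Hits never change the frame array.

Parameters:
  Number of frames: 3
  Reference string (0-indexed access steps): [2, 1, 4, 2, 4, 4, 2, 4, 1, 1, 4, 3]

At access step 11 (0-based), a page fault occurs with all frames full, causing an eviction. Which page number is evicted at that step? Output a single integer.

Answer: 2

Derivation:
Step 0: ref 2 -> FAULT, frames=[2,-,-]
Step 1: ref 1 -> FAULT, frames=[2,1,-]
Step 2: ref 4 -> FAULT, frames=[2,1,4]
Step 3: ref 2 -> HIT, frames=[2,1,4]
Step 4: ref 4 -> HIT, frames=[2,1,4]
Step 5: ref 4 -> HIT, frames=[2,1,4]
Step 6: ref 2 -> HIT, frames=[2,1,4]
Step 7: ref 4 -> HIT, frames=[2,1,4]
Step 8: ref 1 -> HIT, frames=[2,1,4]
Step 9: ref 1 -> HIT, frames=[2,1,4]
Step 10: ref 4 -> HIT, frames=[2,1,4]
Step 11: ref 3 -> FAULT, evict 2, frames=[3,1,4]
At step 11: evicted page 2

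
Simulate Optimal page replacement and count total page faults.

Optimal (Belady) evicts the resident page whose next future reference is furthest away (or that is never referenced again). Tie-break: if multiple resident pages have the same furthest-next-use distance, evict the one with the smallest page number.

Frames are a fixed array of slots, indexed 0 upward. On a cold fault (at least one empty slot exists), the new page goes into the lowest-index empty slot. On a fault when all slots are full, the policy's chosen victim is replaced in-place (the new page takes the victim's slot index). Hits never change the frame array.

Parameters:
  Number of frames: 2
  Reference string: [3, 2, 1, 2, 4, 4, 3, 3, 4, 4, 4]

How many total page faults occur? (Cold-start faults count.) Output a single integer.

Answer: 5

Derivation:
Step 0: ref 3 → FAULT, frames=[3,-]
Step 1: ref 2 → FAULT, frames=[3,2]
Step 2: ref 1 → FAULT (evict 3), frames=[1,2]
Step 3: ref 2 → HIT, frames=[1,2]
Step 4: ref 4 → FAULT (evict 1), frames=[4,2]
Step 5: ref 4 → HIT, frames=[4,2]
Step 6: ref 3 → FAULT (evict 2), frames=[4,3]
Step 7: ref 3 → HIT, frames=[4,3]
Step 8: ref 4 → HIT, frames=[4,3]
Step 9: ref 4 → HIT, frames=[4,3]
Step 10: ref 4 → HIT, frames=[4,3]
Total faults: 5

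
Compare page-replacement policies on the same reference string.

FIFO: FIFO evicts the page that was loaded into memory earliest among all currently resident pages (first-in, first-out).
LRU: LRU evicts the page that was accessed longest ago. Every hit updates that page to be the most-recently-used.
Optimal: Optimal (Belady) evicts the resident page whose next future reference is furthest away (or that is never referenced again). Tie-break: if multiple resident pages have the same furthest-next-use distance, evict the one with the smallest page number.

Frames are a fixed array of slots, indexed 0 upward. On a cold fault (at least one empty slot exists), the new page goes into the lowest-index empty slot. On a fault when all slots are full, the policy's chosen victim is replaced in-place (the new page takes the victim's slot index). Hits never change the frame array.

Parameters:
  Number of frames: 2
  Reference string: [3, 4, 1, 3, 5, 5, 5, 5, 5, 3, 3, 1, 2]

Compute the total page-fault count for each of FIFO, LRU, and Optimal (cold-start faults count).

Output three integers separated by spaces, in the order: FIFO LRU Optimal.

--- FIFO ---
  step 0: ref 3 -> FAULT, frames=[3,-] (faults so far: 1)
  step 1: ref 4 -> FAULT, frames=[3,4] (faults so far: 2)
  step 2: ref 1 -> FAULT, evict 3, frames=[1,4] (faults so far: 3)
  step 3: ref 3 -> FAULT, evict 4, frames=[1,3] (faults so far: 4)
  step 4: ref 5 -> FAULT, evict 1, frames=[5,3] (faults so far: 5)
  step 5: ref 5 -> HIT, frames=[5,3] (faults so far: 5)
  step 6: ref 5 -> HIT, frames=[5,3] (faults so far: 5)
  step 7: ref 5 -> HIT, frames=[5,3] (faults so far: 5)
  step 8: ref 5 -> HIT, frames=[5,3] (faults so far: 5)
  step 9: ref 3 -> HIT, frames=[5,3] (faults so far: 5)
  step 10: ref 3 -> HIT, frames=[5,3] (faults so far: 5)
  step 11: ref 1 -> FAULT, evict 3, frames=[5,1] (faults so far: 6)
  step 12: ref 2 -> FAULT, evict 5, frames=[2,1] (faults so far: 7)
  FIFO total faults: 7
--- LRU ---
  step 0: ref 3 -> FAULT, frames=[3,-] (faults so far: 1)
  step 1: ref 4 -> FAULT, frames=[3,4] (faults so far: 2)
  step 2: ref 1 -> FAULT, evict 3, frames=[1,4] (faults so far: 3)
  step 3: ref 3 -> FAULT, evict 4, frames=[1,3] (faults so far: 4)
  step 4: ref 5 -> FAULT, evict 1, frames=[5,3] (faults so far: 5)
  step 5: ref 5 -> HIT, frames=[5,3] (faults so far: 5)
  step 6: ref 5 -> HIT, frames=[5,3] (faults so far: 5)
  step 7: ref 5 -> HIT, frames=[5,3] (faults so far: 5)
  step 8: ref 5 -> HIT, frames=[5,3] (faults so far: 5)
  step 9: ref 3 -> HIT, frames=[5,3] (faults so far: 5)
  step 10: ref 3 -> HIT, frames=[5,3] (faults so far: 5)
  step 11: ref 1 -> FAULT, evict 5, frames=[1,3] (faults so far: 6)
  step 12: ref 2 -> FAULT, evict 3, frames=[1,2] (faults so far: 7)
  LRU total faults: 7
--- Optimal ---
  step 0: ref 3 -> FAULT, frames=[3,-] (faults so far: 1)
  step 1: ref 4 -> FAULT, frames=[3,4] (faults so far: 2)
  step 2: ref 1 -> FAULT, evict 4, frames=[3,1] (faults so far: 3)
  step 3: ref 3 -> HIT, frames=[3,1] (faults so far: 3)
  step 4: ref 5 -> FAULT, evict 1, frames=[3,5] (faults so far: 4)
  step 5: ref 5 -> HIT, frames=[3,5] (faults so far: 4)
  step 6: ref 5 -> HIT, frames=[3,5] (faults so far: 4)
  step 7: ref 5 -> HIT, frames=[3,5] (faults so far: 4)
  step 8: ref 5 -> HIT, frames=[3,5] (faults so far: 4)
  step 9: ref 3 -> HIT, frames=[3,5] (faults so far: 4)
  step 10: ref 3 -> HIT, frames=[3,5] (faults so far: 4)
  step 11: ref 1 -> FAULT, evict 3, frames=[1,5] (faults so far: 5)
  step 12: ref 2 -> FAULT, evict 1, frames=[2,5] (faults so far: 6)
  Optimal total faults: 6

Answer: 7 7 6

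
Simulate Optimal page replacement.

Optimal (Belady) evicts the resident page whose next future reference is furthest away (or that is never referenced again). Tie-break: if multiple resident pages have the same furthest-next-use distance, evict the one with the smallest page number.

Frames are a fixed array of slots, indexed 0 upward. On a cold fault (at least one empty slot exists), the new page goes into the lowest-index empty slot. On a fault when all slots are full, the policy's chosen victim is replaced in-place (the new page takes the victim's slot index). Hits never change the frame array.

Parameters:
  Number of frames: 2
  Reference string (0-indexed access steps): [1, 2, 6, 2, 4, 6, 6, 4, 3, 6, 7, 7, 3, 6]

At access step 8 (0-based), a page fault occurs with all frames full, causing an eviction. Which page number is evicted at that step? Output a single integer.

Step 0: ref 1 -> FAULT, frames=[1,-]
Step 1: ref 2 -> FAULT, frames=[1,2]
Step 2: ref 6 -> FAULT, evict 1, frames=[6,2]
Step 3: ref 2 -> HIT, frames=[6,2]
Step 4: ref 4 -> FAULT, evict 2, frames=[6,4]
Step 5: ref 6 -> HIT, frames=[6,4]
Step 6: ref 6 -> HIT, frames=[6,4]
Step 7: ref 4 -> HIT, frames=[6,4]
Step 8: ref 3 -> FAULT, evict 4, frames=[6,3]
At step 8: evicted page 4

Answer: 4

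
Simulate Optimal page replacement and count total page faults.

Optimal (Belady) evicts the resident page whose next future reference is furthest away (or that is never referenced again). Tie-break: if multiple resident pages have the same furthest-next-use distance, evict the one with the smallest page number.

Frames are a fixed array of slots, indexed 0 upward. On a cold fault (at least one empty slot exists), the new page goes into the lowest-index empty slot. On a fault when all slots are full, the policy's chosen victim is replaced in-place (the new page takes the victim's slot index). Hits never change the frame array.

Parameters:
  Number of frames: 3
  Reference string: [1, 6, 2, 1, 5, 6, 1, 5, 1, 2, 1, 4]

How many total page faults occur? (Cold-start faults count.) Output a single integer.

Answer: 6

Derivation:
Step 0: ref 1 → FAULT, frames=[1,-,-]
Step 1: ref 6 → FAULT, frames=[1,6,-]
Step 2: ref 2 → FAULT, frames=[1,6,2]
Step 3: ref 1 → HIT, frames=[1,6,2]
Step 4: ref 5 → FAULT (evict 2), frames=[1,6,5]
Step 5: ref 6 → HIT, frames=[1,6,5]
Step 6: ref 1 → HIT, frames=[1,6,5]
Step 7: ref 5 → HIT, frames=[1,6,5]
Step 8: ref 1 → HIT, frames=[1,6,5]
Step 9: ref 2 → FAULT (evict 5), frames=[1,6,2]
Step 10: ref 1 → HIT, frames=[1,6,2]
Step 11: ref 4 → FAULT (evict 1), frames=[4,6,2]
Total faults: 6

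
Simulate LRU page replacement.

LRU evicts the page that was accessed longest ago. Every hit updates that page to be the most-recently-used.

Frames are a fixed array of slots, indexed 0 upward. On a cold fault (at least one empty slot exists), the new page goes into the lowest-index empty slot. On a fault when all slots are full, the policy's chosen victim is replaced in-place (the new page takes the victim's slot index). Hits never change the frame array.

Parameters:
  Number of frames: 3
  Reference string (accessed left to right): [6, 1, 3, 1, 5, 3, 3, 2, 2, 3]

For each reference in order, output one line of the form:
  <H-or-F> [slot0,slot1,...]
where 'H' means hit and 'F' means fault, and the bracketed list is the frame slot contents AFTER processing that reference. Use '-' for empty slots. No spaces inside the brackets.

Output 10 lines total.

F [6,-,-]
F [6,1,-]
F [6,1,3]
H [6,1,3]
F [5,1,3]
H [5,1,3]
H [5,1,3]
F [5,2,3]
H [5,2,3]
H [5,2,3]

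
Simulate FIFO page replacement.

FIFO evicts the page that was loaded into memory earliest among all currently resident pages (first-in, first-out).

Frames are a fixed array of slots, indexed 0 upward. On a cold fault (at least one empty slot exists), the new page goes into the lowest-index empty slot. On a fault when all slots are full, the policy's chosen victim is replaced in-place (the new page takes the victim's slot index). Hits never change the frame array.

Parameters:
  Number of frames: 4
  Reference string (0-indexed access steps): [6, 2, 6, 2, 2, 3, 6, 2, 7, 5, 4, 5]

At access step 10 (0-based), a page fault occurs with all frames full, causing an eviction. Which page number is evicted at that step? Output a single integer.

Step 0: ref 6 -> FAULT, frames=[6,-,-,-]
Step 1: ref 2 -> FAULT, frames=[6,2,-,-]
Step 2: ref 6 -> HIT, frames=[6,2,-,-]
Step 3: ref 2 -> HIT, frames=[6,2,-,-]
Step 4: ref 2 -> HIT, frames=[6,2,-,-]
Step 5: ref 3 -> FAULT, frames=[6,2,3,-]
Step 6: ref 6 -> HIT, frames=[6,2,3,-]
Step 7: ref 2 -> HIT, frames=[6,2,3,-]
Step 8: ref 7 -> FAULT, frames=[6,2,3,7]
Step 9: ref 5 -> FAULT, evict 6, frames=[5,2,3,7]
Step 10: ref 4 -> FAULT, evict 2, frames=[5,4,3,7]
At step 10: evicted page 2

Answer: 2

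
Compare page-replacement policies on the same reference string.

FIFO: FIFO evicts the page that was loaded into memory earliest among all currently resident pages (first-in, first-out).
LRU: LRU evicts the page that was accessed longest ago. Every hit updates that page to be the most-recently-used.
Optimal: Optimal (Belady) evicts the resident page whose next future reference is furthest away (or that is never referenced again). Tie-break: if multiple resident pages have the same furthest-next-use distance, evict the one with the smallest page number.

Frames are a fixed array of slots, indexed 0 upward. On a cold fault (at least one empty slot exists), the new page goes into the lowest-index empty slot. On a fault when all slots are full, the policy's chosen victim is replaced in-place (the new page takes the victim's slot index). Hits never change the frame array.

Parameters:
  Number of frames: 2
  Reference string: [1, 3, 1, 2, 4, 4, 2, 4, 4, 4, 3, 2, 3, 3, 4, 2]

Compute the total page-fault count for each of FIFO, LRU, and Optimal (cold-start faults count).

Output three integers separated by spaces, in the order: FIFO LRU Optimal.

--- FIFO ---
  step 0: ref 1 -> FAULT, frames=[1,-] (faults so far: 1)
  step 1: ref 3 -> FAULT, frames=[1,3] (faults so far: 2)
  step 2: ref 1 -> HIT, frames=[1,3] (faults so far: 2)
  step 3: ref 2 -> FAULT, evict 1, frames=[2,3] (faults so far: 3)
  step 4: ref 4 -> FAULT, evict 3, frames=[2,4] (faults so far: 4)
  step 5: ref 4 -> HIT, frames=[2,4] (faults so far: 4)
  step 6: ref 2 -> HIT, frames=[2,4] (faults so far: 4)
  step 7: ref 4 -> HIT, frames=[2,4] (faults so far: 4)
  step 8: ref 4 -> HIT, frames=[2,4] (faults so far: 4)
  step 9: ref 4 -> HIT, frames=[2,4] (faults so far: 4)
  step 10: ref 3 -> FAULT, evict 2, frames=[3,4] (faults so far: 5)
  step 11: ref 2 -> FAULT, evict 4, frames=[3,2] (faults so far: 6)
  step 12: ref 3 -> HIT, frames=[3,2] (faults so far: 6)
  step 13: ref 3 -> HIT, frames=[3,2] (faults so far: 6)
  step 14: ref 4 -> FAULT, evict 3, frames=[4,2] (faults so far: 7)
  step 15: ref 2 -> HIT, frames=[4,2] (faults so far: 7)
  FIFO total faults: 7
--- LRU ---
  step 0: ref 1 -> FAULT, frames=[1,-] (faults so far: 1)
  step 1: ref 3 -> FAULT, frames=[1,3] (faults so far: 2)
  step 2: ref 1 -> HIT, frames=[1,3] (faults so far: 2)
  step 3: ref 2 -> FAULT, evict 3, frames=[1,2] (faults so far: 3)
  step 4: ref 4 -> FAULT, evict 1, frames=[4,2] (faults so far: 4)
  step 5: ref 4 -> HIT, frames=[4,2] (faults so far: 4)
  step 6: ref 2 -> HIT, frames=[4,2] (faults so far: 4)
  step 7: ref 4 -> HIT, frames=[4,2] (faults so far: 4)
  step 8: ref 4 -> HIT, frames=[4,2] (faults so far: 4)
  step 9: ref 4 -> HIT, frames=[4,2] (faults so far: 4)
  step 10: ref 3 -> FAULT, evict 2, frames=[4,3] (faults so far: 5)
  step 11: ref 2 -> FAULT, evict 4, frames=[2,3] (faults so far: 6)
  step 12: ref 3 -> HIT, frames=[2,3] (faults so far: 6)
  step 13: ref 3 -> HIT, frames=[2,3] (faults so far: 6)
  step 14: ref 4 -> FAULT, evict 2, frames=[4,3] (faults so far: 7)
  step 15: ref 2 -> FAULT, evict 3, frames=[4,2] (faults so far: 8)
  LRU total faults: 8
--- Optimal ---
  step 0: ref 1 -> FAULT, frames=[1,-] (faults so far: 1)
  step 1: ref 3 -> FAULT, frames=[1,3] (faults so far: 2)
  step 2: ref 1 -> HIT, frames=[1,3] (faults so far: 2)
  step 3: ref 2 -> FAULT, evict 1, frames=[2,3] (faults so far: 3)
  step 4: ref 4 -> FAULT, evict 3, frames=[2,4] (faults so far: 4)
  step 5: ref 4 -> HIT, frames=[2,4] (faults so far: 4)
  step 6: ref 2 -> HIT, frames=[2,4] (faults so far: 4)
  step 7: ref 4 -> HIT, frames=[2,4] (faults so far: 4)
  step 8: ref 4 -> HIT, frames=[2,4] (faults so far: 4)
  step 9: ref 4 -> HIT, frames=[2,4] (faults so far: 4)
  step 10: ref 3 -> FAULT, evict 4, frames=[2,3] (faults so far: 5)
  step 11: ref 2 -> HIT, frames=[2,3] (faults so far: 5)
  step 12: ref 3 -> HIT, frames=[2,3] (faults so far: 5)
  step 13: ref 3 -> HIT, frames=[2,3] (faults so far: 5)
  step 14: ref 4 -> FAULT, evict 3, frames=[2,4] (faults so far: 6)
  step 15: ref 2 -> HIT, frames=[2,4] (faults so far: 6)
  Optimal total faults: 6

Answer: 7 8 6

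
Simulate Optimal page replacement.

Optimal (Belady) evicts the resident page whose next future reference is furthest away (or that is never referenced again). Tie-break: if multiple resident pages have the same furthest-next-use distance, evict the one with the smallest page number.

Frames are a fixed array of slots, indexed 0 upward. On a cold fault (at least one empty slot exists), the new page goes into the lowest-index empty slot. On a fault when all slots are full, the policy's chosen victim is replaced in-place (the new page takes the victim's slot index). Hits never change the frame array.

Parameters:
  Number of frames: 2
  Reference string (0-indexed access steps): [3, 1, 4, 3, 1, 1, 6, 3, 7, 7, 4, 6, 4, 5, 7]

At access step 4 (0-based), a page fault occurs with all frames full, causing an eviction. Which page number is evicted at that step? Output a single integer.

Step 0: ref 3 -> FAULT, frames=[3,-]
Step 1: ref 1 -> FAULT, frames=[3,1]
Step 2: ref 4 -> FAULT, evict 1, frames=[3,4]
Step 3: ref 3 -> HIT, frames=[3,4]
Step 4: ref 1 -> FAULT, evict 4, frames=[3,1]
At step 4: evicted page 4

Answer: 4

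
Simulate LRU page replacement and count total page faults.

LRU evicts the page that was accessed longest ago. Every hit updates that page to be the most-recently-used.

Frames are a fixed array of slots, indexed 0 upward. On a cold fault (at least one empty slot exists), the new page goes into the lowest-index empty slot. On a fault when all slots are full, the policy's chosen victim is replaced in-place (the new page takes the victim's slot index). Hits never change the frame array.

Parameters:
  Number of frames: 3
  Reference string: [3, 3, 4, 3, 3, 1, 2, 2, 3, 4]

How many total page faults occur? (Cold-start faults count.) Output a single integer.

Step 0: ref 3 → FAULT, frames=[3,-,-]
Step 1: ref 3 → HIT, frames=[3,-,-]
Step 2: ref 4 → FAULT, frames=[3,4,-]
Step 3: ref 3 → HIT, frames=[3,4,-]
Step 4: ref 3 → HIT, frames=[3,4,-]
Step 5: ref 1 → FAULT, frames=[3,4,1]
Step 6: ref 2 → FAULT (evict 4), frames=[3,2,1]
Step 7: ref 2 → HIT, frames=[3,2,1]
Step 8: ref 3 → HIT, frames=[3,2,1]
Step 9: ref 4 → FAULT (evict 1), frames=[3,2,4]
Total faults: 5

Answer: 5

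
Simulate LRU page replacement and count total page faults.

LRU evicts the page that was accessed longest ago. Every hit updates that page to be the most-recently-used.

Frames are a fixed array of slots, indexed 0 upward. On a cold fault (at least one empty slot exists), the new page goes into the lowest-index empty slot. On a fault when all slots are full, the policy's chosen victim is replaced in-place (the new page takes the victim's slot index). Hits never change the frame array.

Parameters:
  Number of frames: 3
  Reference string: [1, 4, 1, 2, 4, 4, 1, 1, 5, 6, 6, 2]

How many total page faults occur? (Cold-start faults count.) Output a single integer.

Answer: 6

Derivation:
Step 0: ref 1 → FAULT, frames=[1,-,-]
Step 1: ref 4 → FAULT, frames=[1,4,-]
Step 2: ref 1 → HIT, frames=[1,4,-]
Step 3: ref 2 → FAULT, frames=[1,4,2]
Step 4: ref 4 → HIT, frames=[1,4,2]
Step 5: ref 4 → HIT, frames=[1,4,2]
Step 6: ref 1 → HIT, frames=[1,4,2]
Step 7: ref 1 → HIT, frames=[1,4,2]
Step 8: ref 5 → FAULT (evict 2), frames=[1,4,5]
Step 9: ref 6 → FAULT (evict 4), frames=[1,6,5]
Step 10: ref 6 → HIT, frames=[1,6,5]
Step 11: ref 2 → FAULT (evict 1), frames=[2,6,5]
Total faults: 6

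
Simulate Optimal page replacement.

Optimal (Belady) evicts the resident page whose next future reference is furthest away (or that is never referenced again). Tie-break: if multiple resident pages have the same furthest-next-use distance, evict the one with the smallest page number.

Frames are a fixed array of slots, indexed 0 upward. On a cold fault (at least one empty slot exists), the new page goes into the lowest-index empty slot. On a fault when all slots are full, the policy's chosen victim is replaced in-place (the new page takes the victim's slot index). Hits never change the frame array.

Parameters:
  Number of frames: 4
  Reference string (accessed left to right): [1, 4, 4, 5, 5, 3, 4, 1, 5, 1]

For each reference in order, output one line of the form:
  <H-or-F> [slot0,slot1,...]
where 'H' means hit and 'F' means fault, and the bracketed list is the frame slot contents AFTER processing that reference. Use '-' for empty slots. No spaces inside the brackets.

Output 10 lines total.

F [1,-,-,-]
F [1,4,-,-]
H [1,4,-,-]
F [1,4,5,-]
H [1,4,5,-]
F [1,4,5,3]
H [1,4,5,3]
H [1,4,5,3]
H [1,4,5,3]
H [1,4,5,3]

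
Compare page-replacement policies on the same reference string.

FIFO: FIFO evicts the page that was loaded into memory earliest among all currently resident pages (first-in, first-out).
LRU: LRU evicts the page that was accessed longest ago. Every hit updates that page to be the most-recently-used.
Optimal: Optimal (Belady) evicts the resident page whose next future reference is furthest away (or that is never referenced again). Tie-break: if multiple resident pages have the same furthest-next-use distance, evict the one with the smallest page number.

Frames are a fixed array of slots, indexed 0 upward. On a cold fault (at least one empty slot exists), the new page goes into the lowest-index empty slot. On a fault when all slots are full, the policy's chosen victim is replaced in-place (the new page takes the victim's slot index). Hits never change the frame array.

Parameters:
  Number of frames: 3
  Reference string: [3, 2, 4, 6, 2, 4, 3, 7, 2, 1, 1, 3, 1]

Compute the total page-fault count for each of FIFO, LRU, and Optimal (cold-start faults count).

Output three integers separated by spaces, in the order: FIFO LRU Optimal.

Answer: 9 9 7

Derivation:
--- FIFO ---
  step 0: ref 3 -> FAULT, frames=[3,-,-] (faults so far: 1)
  step 1: ref 2 -> FAULT, frames=[3,2,-] (faults so far: 2)
  step 2: ref 4 -> FAULT, frames=[3,2,4] (faults so far: 3)
  step 3: ref 6 -> FAULT, evict 3, frames=[6,2,4] (faults so far: 4)
  step 4: ref 2 -> HIT, frames=[6,2,4] (faults so far: 4)
  step 5: ref 4 -> HIT, frames=[6,2,4] (faults so far: 4)
  step 6: ref 3 -> FAULT, evict 2, frames=[6,3,4] (faults so far: 5)
  step 7: ref 7 -> FAULT, evict 4, frames=[6,3,7] (faults so far: 6)
  step 8: ref 2 -> FAULT, evict 6, frames=[2,3,7] (faults so far: 7)
  step 9: ref 1 -> FAULT, evict 3, frames=[2,1,7] (faults so far: 8)
  step 10: ref 1 -> HIT, frames=[2,1,7] (faults so far: 8)
  step 11: ref 3 -> FAULT, evict 7, frames=[2,1,3] (faults so far: 9)
  step 12: ref 1 -> HIT, frames=[2,1,3] (faults so far: 9)
  FIFO total faults: 9
--- LRU ---
  step 0: ref 3 -> FAULT, frames=[3,-,-] (faults so far: 1)
  step 1: ref 2 -> FAULT, frames=[3,2,-] (faults so far: 2)
  step 2: ref 4 -> FAULT, frames=[3,2,4] (faults so far: 3)
  step 3: ref 6 -> FAULT, evict 3, frames=[6,2,4] (faults so far: 4)
  step 4: ref 2 -> HIT, frames=[6,2,4] (faults so far: 4)
  step 5: ref 4 -> HIT, frames=[6,2,4] (faults so far: 4)
  step 6: ref 3 -> FAULT, evict 6, frames=[3,2,4] (faults so far: 5)
  step 7: ref 7 -> FAULT, evict 2, frames=[3,7,4] (faults so far: 6)
  step 8: ref 2 -> FAULT, evict 4, frames=[3,7,2] (faults so far: 7)
  step 9: ref 1 -> FAULT, evict 3, frames=[1,7,2] (faults so far: 8)
  step 10: ref 1 -> HIT, frames=[1,7,2] (faults so far: 8)
  step 11: ref 3 -> FAULT, evict 7, frames=[1,3,2] (faults so far: 9)
  step 12: ref 1 -> HIT, frames=[1,3,2] (faults so far: 9)
  LRU total faults: 9
--- Optimal ---
  step 0: ref 3 -> FAULT, frames=[3,-,-] (faults so far: 1)
  step 1: ref 2 -> FAULT, frames=[3,2,-] (faults so far: 2)
  step 2: ref 4 -> FAULT, frames=[3,2,4] (faults so far: 3)
  step 3: ref 6 -> FAULT, evict 3, frames=[6,2,4] (faults so far: 4)
  step 4: ref 2 -> HIT, frames=[6,2,4] (faults so far: 4)
  step 5: ref 4 -> HIT, frames=[6,2,4] (faults so far: 4)
  step 6: ref 3 -> FAULT, evict 4, frames=[6,2,3] (faults so far: 5)
  step 7: ref 7 -> FAULT, evict 6, frames=[7,2,3] (faults so far: 6)
  step 8: ref 2 -> HIT, frames=[7,2,3] (faults so far: 6)
  step 9: ref 1 -> FAULT, evict 2, frames=[7,1,3] (faults so far: 7)
  step 10: ref 1 -> HIT, frames=[7,1,3] (faults so far: 7)
  step 11: ref 3 -> HIT, frames=[7,1,3] (faults so far: 7)
  step 12: ref 1 -> HIT, frames=[7,1,3] (faults so far: 7)
  Optimal total faults: 7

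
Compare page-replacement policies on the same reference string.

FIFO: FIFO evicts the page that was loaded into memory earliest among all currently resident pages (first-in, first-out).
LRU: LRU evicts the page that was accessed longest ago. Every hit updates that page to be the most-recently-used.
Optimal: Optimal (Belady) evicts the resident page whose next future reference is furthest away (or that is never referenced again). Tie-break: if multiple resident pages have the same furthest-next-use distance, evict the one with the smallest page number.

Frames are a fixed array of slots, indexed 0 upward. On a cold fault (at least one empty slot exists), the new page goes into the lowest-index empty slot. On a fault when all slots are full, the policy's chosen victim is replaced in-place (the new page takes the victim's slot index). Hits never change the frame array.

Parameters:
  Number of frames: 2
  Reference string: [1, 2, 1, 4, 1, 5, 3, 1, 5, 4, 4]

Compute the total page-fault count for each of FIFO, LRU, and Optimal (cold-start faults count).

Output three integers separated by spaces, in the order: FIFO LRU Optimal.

Answer: 9 8 7

Derivation:
--- FIFO ---
  step 0: ref 1 -> FAULT, frames=[1,-] (faults so far: 1)
  step 1: ref 2 -> FAULT, frames=[1,2] (faults so far: 2)
  step 2: ref 1 -> HIT, frames=[1,2] (faults so far: 2)
  step 3: ref 4 -> FAULT, evict 1, frames=[4,2] (faults so far: 3)
  step 4: ref 1 -> FAULT, evict 2, frames=[4,1] (faults so far: 4)
  step 5: ref 5 -> FAULT, evict 4, frames=[5,1] (faults so far: 5)
  step 6: ref 3 -> FAULT, evict 1, frames=[5,3] (faults so far: 6)
  step 7: ref 1 -> FAULT, evict 5, frames=[1,3] (faults so far: 7)
  step 8: ref 5 -> FAULT, evict 3, frames=[1,5] (faults so far: 8)
  step 9: ref 4 -> FAULT, evict 1, frames=[4,5] (faults so far: 9)
  step 10: ref 4 -> HIT, frames=[4,5] (faults so far: 9)
  FIFO total faults: 9
--- LRU ---
  step 0: ref 1 -> FAULT, frames=[1,-] (faults so far: 1)
  step 1: ref 2 -> FAULT, frames=[1,2] (faults so far: 2)
  step 2: ref 1 -> HIT, frames=[1,2] (faults so far: 2)
  step 3: ref 4 -> FAULT, evict 2, frames=[1,4] (faults so far: 3)
  step 4: ref 1 -> HIT, frames=[1,4] (faults so far: 3)
  step 5: ref 5 -> FAULT, evict 4, frames=[1,5] (faults so far: 4)
  step 6: ref 3 -> FAULT, evict 1, frames=[3,5] (faults so far: 5)
  step 7: ref 1 -> FAULT, evict 5, frames=[3,1] (faults so far: 6)
  step 8: ref 5 -> FAULT, evict 3, frames=[5,1] (faults so far: 7)
  step 9: ref 4 -> FAULT, evict 1, frames=[5,4] (faults so far: 8)
  step 10: ref 4 -> HIT, frames=[5,4] (faults so far: 8)
  LRU total faults: 8
--- Optimal ---
  step 0: ref 1 -> FAULT, frames=[1,-] (faults so far: 1)
  step 1: ref 2 -> FAULT, frames=[1,2] (faults so far: 2)
  step 2: ref 1 -> HIT, frames=[1,2] (faults so far: 2)
  step 3: ref 4 -> FAULT, evict 2, frames=[1,4] (faults so far: 3)
  step 4: ref 1 -> HIT, frames=[1,4] (faults so far: 3)
  step 5: ref 5 -> FAULT, evict 4, frames=[1,5] (faults so far: 4)
  step 6: ref 3 -> FAULT, evict 5, frames=[1,3] (faults so far: 5)
  step 7: ref 1 -> HIT, frames=[1,3] (faults so far: 5)
  step 8: ref 5 -> FAULT, evict 1, frames=[5,3] (faults so far: 6)
  step 9: ref 4 -> FAULT, evict 3, frames=[5,4] (faults so far: 7)
  step 10: ref 4 -> HIT, frames=[5,4] (faults so far: 7)
  Optimal total faults: 7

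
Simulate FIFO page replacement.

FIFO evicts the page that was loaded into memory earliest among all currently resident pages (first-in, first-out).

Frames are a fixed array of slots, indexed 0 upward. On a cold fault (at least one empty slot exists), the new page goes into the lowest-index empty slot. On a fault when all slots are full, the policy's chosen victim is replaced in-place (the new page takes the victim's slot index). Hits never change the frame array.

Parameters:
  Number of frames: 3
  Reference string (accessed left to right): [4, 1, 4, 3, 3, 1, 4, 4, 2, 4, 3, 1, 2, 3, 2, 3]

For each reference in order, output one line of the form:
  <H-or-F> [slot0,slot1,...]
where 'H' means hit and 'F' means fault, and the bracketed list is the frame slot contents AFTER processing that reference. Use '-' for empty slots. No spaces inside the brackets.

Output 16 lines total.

F [4,-,-]
F [4,1,-]
H [4,1,-]
F [4,1,3]
H [4,1,3]
H [4,1,3]
H [4,1,3]
H [4,1,3]
F [2,1,3]
F [2,4,3]
H [2,4,3]
F [2,4,1]
H [2,4,1]
F [3,4,1]
F [3,2,1]
H [3,2,1]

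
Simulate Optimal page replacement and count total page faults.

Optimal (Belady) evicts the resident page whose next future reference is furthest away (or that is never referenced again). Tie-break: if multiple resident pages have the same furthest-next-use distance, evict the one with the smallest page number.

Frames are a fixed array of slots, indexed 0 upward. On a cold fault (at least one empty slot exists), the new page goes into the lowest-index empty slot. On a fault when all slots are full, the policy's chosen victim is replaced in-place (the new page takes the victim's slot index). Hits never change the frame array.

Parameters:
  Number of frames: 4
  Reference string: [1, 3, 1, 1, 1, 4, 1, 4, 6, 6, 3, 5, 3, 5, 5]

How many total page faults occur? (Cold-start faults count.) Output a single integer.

Answer: 5

Derivation:
Step 0: ref 1 → FAULT, frames=[1,-,-,-]
Step 1: ref 3 → FAULT, frames=[1,3,-,-]
Step 2: ref 1 → HIT, frames=[1,3,-,-]
Step 3: ref 1 → HIT, frames=[1,3,-,-]
Step 4: ref 1 → HIT, frames=[1,3,-,-]
Step 5: ref 4 → FAULT, frames=[1,3,4,-]
Step 6: ref 1 → HIT, frames=[1,3,4,-]
Step 7: ref 4 → HIT, frames=[1,3,4,-]
Step 8: ref 6 → FAULT, frames=[1,3,4,6]
Step 9: ref 6 → HIT, frames=[1,3,4,6]
Step 10: ref 3 → HIT, frames=[1,3,4,6]
Step 11: ref 5 → FAULT (evict 1), frames=[5,3,4,6]
Step 12: ref 3 → HIT, frames=[5,3,4,6]
Step 13: ref 5 → HIT, frames=[5,3,4,6]
Step 14: ref 5 → HIT, frames=[5,3,4,6]
Total faults: 5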